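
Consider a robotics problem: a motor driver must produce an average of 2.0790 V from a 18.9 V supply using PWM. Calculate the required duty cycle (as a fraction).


D = V_avg/V_supply = 2.0790/18.9 = 0.1100

0.1100


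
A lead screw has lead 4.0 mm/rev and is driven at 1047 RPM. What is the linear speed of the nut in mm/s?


v = lead * (RPM/60) = 4.0*1047/60 = 69.8000

69.8000 mm/s


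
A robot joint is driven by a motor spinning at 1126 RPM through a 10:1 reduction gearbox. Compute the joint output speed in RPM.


omega_joint = omega_motor / N = 1126 / 10 = 112.6000

112.6000 RPM


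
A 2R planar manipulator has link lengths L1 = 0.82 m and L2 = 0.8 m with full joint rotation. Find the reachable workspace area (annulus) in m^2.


r_max = L1 + L2 = 1.6200, r_min = |L1 - L2| = 0.0200
A = pi*(r_max^2 - r_min^2) = pi*(2.6244 - 0.0004) = 8.2435

8.2435 m^2


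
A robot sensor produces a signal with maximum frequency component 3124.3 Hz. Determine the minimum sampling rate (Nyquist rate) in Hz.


f_s,min = 2*f_max = 2*3124.3 = 6248.6000

6248.6000 Hz


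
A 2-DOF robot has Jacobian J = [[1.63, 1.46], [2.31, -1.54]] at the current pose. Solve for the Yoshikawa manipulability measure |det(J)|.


det(J) = 1.63*-1.54 - (1.46)*(2.31) = -5.8828
|det(J)| = 5.8828

5.8828


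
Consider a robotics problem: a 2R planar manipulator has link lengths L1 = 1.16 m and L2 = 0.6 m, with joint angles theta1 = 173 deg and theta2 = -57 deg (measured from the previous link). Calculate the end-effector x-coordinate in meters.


x = L1*cos(th1) + L2*cos(th1+th2) = 1.16*cos(173 deg) + 0.6*cos(116 deg) = -1.4144

-1.4144 m


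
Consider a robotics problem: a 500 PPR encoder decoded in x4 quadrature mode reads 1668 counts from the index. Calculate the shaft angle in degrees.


angle = counts * 360 / (PPR*4) = 1668 * 360 / 2000 = 300.2400

300.2400 degrees


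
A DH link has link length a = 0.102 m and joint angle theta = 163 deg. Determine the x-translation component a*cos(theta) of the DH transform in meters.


a*cos(theta) = 0.102*cos(163 deg) = -0.0975

-0.0975 m


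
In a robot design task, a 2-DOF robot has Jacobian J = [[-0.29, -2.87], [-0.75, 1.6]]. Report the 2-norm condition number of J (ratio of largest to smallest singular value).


JJ^T eigenvalues: trace(JJ^T) = 11.4435, det(JJ^T) = det(J)^2 = 6.84607225
s_max^2 = (11.4435 + sqrt(103.56940325))/2 = 10.81020269
s_min^2 = (11.4435 - sqrt(103.56940325))/2 = 0.63329731
kappa = s_max/s_min = sqrt(10.81020269/0.63329731) = 4.1316

4.1316


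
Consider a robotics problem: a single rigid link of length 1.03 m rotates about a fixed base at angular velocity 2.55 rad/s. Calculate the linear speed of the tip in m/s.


v = L*omega = 1.03 * 2.55 = 2.6265

2.6265 m/s


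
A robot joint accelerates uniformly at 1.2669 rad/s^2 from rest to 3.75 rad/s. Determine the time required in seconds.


t = delta_omega / alpha = 3.75 / 1.2669 = 2.9600

2.9600 s


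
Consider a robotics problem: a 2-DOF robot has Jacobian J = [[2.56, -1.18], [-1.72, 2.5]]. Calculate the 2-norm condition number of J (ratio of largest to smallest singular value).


JJ^T eigenvalues: trace(JJ^T) = 17.1544, det(JJ^T) = det(J)^2 = 19.10039616
s_max^2 = (17.1544 + sqrt(217.87185472))/2 = 15.95744144
s_min^2 = (17.1544 - sqrt(217.87185472))/2 = 1.19695856
kappa = s_max/s_min = sqrt(15.95744144/1.19695856) = 3.6513

3.6513


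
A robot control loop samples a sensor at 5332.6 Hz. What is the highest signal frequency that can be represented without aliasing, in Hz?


f_max = f_s/2 = 5332.6/2 = 2666.3000

2666.3000 Hz


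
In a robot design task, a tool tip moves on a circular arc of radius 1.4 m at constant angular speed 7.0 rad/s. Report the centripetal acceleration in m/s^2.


a_c = omega^2 * r = 7.0^2 * 1.4 = 68.6000

68.6000 m/s^2


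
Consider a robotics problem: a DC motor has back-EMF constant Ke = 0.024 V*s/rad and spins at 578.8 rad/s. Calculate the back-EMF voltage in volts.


V_emf = Ke * omega = 0.024*578.8 = 13.8912

13.8912 V


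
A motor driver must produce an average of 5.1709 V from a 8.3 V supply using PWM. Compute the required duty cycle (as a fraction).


D = V_avg/V_supply = 5.1709/8.3 = 0.6230

0.6230


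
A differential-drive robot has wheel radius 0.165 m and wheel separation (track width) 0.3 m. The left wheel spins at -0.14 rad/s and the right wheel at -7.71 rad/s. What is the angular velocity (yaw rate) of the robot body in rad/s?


omega = r*(wR - wL)/L = 0.165*(-7.71 - (-0.14))/0.3 = -4.1635

-4.1635 rad/s


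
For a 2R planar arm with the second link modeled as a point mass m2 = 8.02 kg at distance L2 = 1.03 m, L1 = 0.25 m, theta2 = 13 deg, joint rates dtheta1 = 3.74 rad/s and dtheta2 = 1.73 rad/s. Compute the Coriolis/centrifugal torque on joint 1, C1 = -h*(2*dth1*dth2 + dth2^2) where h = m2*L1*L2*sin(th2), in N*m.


h = m2*L1*L2*sin(th2) = 8.02*0.25*1.03*sin(13 deg) = 0.464558
C1 = -h*(2*3.74*1.73 + 1.73^2) = -0.464558*15.9333 = -7.4019

-7.4019 N*m


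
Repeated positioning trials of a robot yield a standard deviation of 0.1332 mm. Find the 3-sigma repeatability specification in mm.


repeatability = 3*sigma = 3*0.1332 = 0.3996

0.3996 mm


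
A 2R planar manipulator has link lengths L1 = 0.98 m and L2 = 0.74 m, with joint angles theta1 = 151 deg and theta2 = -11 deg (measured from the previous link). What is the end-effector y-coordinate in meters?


y = L1*sin(th1) + L2*sin(th1+th2) = 0.98*sin(151 deg) + 0.74*sin(140 deg) = 0.9508

0.9508 m


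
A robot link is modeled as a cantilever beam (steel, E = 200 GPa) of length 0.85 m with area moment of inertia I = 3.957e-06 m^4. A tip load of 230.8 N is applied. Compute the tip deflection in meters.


delta = F*L^3/(3*E*I) = 230.8*0.85^3/(3*2.000e+11*3.957e-06)
      = 141.74005/2374200 = 5.9700e-05

5.9700e-05 m


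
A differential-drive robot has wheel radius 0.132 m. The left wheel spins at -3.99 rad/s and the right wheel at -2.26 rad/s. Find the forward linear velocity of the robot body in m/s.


v = r*(wR + wL)/2 = 0.132*(-2.26 + -3.99)/2 = -0.4125

-0.4125 m/s


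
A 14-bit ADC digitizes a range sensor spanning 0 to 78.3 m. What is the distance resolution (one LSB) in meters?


res = range / 2^n = 78.3/2^14 = 78.3/16384 = 0.0048

0.0048 m


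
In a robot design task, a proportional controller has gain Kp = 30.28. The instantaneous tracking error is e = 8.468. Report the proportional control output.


u_P = Kp * e = 30.28 * 8.468 = 256.4110

256.4110


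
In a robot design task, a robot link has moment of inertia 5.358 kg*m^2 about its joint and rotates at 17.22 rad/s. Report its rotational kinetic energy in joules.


KE = (1/2)*I*omega^2 = 0.5*5.358*17.22^2 = 794.3996

794.3996 J


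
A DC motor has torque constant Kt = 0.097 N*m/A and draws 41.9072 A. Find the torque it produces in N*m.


tau = Kt * I = 0.097*41.9072 = 4.0650

4.0650 N*m


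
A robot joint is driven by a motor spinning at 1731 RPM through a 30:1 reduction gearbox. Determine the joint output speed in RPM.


omega_joint = omega_motor / N = 1731 / 30 = 57.7000

57.7000 RPM


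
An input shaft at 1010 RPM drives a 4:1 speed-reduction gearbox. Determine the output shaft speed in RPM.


omega_out = omega_in / N = 1010 / 4 = 252.5000

252.5000 RPM


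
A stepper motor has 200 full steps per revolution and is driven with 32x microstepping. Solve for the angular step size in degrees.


step = 360/(200*32) = 360/6400 = 0.0563

0.0563 degrees


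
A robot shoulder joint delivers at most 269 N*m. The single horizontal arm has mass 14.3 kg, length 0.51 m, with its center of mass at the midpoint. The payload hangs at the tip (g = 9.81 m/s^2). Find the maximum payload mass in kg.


tau_arm = m_arm*g*(L/2) = 14.3*9.81*0.51/2 = 35.7722 N*m
tau_payload = tau_max - tau_arm = 269 - 35.7722 = 233.2278
m_payload = tau_payload / (g*L) = 233.2278 / (9.81*0.51) = 46.6167

46.6167 kg


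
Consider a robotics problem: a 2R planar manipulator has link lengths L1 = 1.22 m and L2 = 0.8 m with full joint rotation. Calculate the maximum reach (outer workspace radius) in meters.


r_max = L1 + L2 = 1.22 + 0.8 = 2.0200

2.0200 m


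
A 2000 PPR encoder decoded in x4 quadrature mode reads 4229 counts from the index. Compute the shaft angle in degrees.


angle = counts * 360 / (PPR*4) = 4229 * 360 / 8000 = 190.3050

190.3050 degrees


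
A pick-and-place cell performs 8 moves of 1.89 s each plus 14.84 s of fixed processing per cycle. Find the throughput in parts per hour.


T_cycle = 8*1.89 + 14.84 = 29.9600 s
rate = 3600/T = 120.1602

120.1602 parts/hour


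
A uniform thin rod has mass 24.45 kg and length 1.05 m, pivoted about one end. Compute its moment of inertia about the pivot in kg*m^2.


I = (1/3)*m*L^2 = (1/3)*24.45*1.05^2 = 8.9854

8.9854 kg*m^2


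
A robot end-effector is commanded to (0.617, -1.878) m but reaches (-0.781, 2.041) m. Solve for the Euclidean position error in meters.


dx = -0.781 - (0.617) = -1.3980, dy = 2.041 - (-1.878) = 3.9190
err = sqrt(1.954404 + 15.358561) = 4.1609

4.1609 m


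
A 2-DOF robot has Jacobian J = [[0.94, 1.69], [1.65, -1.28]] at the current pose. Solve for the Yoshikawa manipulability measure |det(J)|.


det(J) = 0.94*-1.28 - (1.69)*(1.65) = -3.9917
|det(J)| = 3.9917

3.9917


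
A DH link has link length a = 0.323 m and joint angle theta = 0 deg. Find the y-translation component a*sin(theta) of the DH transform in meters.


a*sin(theta) = 0.323*sin(0 deg) = 0

0 m


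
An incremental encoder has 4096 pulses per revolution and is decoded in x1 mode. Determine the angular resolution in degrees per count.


resolution = 360 / (PPR * 1) = 360 / 4096 = 0.0879

0.0879 degrees


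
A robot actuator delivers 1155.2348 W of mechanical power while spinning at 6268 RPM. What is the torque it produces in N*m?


omega = 6268 * 2*pi/60 = 656.383425 rad/s
tau = P / omega = 1155.2348 / 656.383425 = 1.7600

1.7600 N*m


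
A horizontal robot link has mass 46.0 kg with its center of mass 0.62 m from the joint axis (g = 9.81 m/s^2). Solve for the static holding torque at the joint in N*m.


tau = m*g*L = 46.0 * 9.81 * 0.62 = 279.7812

279.7812 N*m


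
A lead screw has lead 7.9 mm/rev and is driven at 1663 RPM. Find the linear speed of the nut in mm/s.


v = lead * (RPM/60) = 7.9*1663/60 = 218.9617

218.9617 mm/s


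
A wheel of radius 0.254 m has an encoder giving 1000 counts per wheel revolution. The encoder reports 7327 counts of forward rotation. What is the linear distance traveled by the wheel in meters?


revs = 7327/1000 = 7.327000
d = revs * 2*pi*r = 7.327000 * 2*pi*0.254 = 11.6934

11.6934 m


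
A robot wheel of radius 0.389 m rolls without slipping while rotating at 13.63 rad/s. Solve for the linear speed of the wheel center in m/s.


v = omega * r = 13.63 * 0.389 = 5.3021

5.3021 m/s


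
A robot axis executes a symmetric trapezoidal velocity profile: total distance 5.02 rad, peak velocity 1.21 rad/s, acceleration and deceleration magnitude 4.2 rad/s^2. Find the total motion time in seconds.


t_acc = v/a = 1.21/4.2 = 0.288095 s
d_acc = v^2/(2a) = 0.174298 rad (each ramp)
d_cruise = 5.02 - 2*0.174298 = 4.671404 rad
t_cruise = 4.671404/1.21 = 3.860664 s
t_total = 2*0.288095 + 3.860664 = 4.4369

4.4369 s


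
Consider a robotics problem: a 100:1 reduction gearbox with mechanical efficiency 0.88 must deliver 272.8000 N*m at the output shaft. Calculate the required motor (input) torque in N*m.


tau_in = tau_out / (N * eta) = 272.8000 / (100 * 0.88) = 3.1000

3.1000 N*m


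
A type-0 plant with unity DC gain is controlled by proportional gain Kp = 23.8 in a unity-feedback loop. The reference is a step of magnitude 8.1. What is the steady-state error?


e_ss = R/(1 + Kp) = 8.1/(1 + 23.8) = 8.1/24.8000 = 0.3266

0.3266


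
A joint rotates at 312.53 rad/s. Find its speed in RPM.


RPM = 312.53 * 60/(2*pi) = 2984.4417

2984.4417 RPM


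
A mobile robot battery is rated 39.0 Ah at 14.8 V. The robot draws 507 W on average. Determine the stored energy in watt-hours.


E = capacity * V = 39.0*14.8 = 577.2000

577.2000 Wh


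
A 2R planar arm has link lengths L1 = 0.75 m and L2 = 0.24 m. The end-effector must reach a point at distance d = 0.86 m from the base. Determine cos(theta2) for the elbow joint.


cos(th2) = (d^2 - L1^2 - L2^2)/(2*L1*L2) = (0.86^2 - 0.75^2 - 0.24^2)/(2*0.75*0.24) = 0.3319

0.3319


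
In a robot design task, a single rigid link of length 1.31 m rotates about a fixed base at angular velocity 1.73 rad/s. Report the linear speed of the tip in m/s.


v = L*omega = 1.31 * 1.73 = 2.2663

2.2663 m/s


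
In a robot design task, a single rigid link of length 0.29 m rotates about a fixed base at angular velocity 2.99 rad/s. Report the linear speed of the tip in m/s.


v = L*omega = 0.29 * 2.99 = 0.8671

0.8671 m/s


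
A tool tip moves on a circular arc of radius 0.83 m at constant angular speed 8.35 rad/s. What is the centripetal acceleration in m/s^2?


a_c = omega^2 * r = 8.35^2 * 0.83 = 57.8697

57.8697 m/s^2


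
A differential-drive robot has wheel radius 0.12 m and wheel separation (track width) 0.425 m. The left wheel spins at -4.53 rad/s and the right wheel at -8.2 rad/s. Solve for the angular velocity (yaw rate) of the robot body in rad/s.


omega = r*(wR - wL)/L = 0.12*(-8.2 - (-4.53))/0.425 = -1.0362

-1.0362 rad/s


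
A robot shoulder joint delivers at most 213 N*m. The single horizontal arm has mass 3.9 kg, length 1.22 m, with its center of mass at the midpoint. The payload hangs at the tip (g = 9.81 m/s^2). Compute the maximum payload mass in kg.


tau_arm = m_arm*g*(L/2) = 3.9*9.81*1.22/2 = 23.3380 N*m
tau_payload = tau_max - tau_arm = 213 - 23.3380 = 189.6620
m_payload = tau_payload / (g*L) = 189.6620 / (9.81*1.22) = 15.8472

15.8472 kg


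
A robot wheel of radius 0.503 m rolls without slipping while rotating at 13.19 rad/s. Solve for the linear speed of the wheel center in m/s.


v = omega * r = 13.19 * 0.503 = 6.6346

6.6346 m/s


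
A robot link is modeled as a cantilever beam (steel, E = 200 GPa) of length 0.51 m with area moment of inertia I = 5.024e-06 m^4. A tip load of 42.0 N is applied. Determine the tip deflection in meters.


delta = F*L^3/(3*E*I) = 42.0*0.51^3/(3*2.000e+11*5.024e-06)
      = 5.571342/3014400 = 1.8482e-06

1.8482e-06 m


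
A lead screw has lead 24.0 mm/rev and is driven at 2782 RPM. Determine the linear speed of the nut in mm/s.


v = lead * (RPM/60) = 24.0*2782/60 = 1112.8000

1112.8000 mm/s


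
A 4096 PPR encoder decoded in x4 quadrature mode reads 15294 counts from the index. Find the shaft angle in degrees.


angle = counts * 360 / (PPR*4) = 15294 * 360 / 16384 = 336.0498

336.0498 degrees


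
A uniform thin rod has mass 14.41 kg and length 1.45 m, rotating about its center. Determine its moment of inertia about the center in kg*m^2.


I = (1/12)*m*L^2 = (1/12)*14.41*1.45^2 = 2.5248

2.5248 kg*m^2


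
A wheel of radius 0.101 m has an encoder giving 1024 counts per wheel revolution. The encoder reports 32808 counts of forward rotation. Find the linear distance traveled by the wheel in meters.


revs = 32808/1024 = 32.039062
d = revs * 2*pi*r = 32.039062 * 2*pi*0.101 = 20.3320

20.3320 m


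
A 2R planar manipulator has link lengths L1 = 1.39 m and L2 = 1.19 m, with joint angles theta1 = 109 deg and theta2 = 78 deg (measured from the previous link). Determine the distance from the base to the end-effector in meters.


x = L1*cos(th1) + L2*cos(th1+th2) = -1.633670
y = L1*sin(th1) + L2*sin(th1+th2) = 1.169246
d = sqrt(x^2 + y^2) = sqrt(2.668878 + 1.367136) = 2.0090

2.0090 m


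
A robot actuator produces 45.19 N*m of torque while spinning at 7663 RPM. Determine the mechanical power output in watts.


omega = 7663 * 2*pi/60 = 802.467483 rad/s
P = tau * omega = 45.19 * 802.467483 = 36263.5056

36263.5056 W


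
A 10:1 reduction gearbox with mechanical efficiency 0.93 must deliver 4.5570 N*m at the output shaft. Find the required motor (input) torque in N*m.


tau_in = tau_out / (N * eta) = 4.5570 / (10 * 0.93) = 0.4900

0.4900 N*m


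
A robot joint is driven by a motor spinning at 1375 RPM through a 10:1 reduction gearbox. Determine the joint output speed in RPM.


omega_joint = omega_motor / N = 1375 / 10 = 137.5000

137.5000 RPM


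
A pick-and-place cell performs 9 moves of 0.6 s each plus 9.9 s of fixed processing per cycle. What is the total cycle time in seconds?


T = 9*0.6 + 9.9 = 15.3000

15.3000 s


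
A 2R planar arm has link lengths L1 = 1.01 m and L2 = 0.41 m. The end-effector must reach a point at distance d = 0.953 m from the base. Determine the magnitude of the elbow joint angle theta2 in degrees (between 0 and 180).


cos(th2) = (d^2 - L1^2 - L2^2)/(2*L1*L2) = (0.953^2 - 1.01^2 - 0.41^2)/(2*1.01*0.41) = -0.33807172
th2 = acos(-0.33807172) = 109.7594 deg

109.7594 degrees


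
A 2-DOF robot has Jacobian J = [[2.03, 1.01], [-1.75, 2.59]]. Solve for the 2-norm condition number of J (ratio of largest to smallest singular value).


JJ^T eigenvalues: trace(JJ^T) = 14.9116, det(JJ^T) = det(J)^2 = 49.35343504
s_max^2 = (14.9116 + sqrt(24.94207440))/2 = 9.95290204
s_min^2 = (14.9116 - sqrt(24.94207440))/2 = 4.95869796
kappa = s_max/s_min = sqrt(9.95290204/4.95869796) = 1.4167

1.4167


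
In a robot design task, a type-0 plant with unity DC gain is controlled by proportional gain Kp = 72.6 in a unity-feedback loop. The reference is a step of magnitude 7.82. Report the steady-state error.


e_ss = R/(1 + Kp) = 7.82/(1 + 72.6) = 7.82/73.6000 = 0.1063

0.1063


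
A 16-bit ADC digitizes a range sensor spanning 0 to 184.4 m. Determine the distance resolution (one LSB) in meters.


res = range / 2^n = 184.4/2^16 = 184.4/65536 = 0.0028

0.0028 m


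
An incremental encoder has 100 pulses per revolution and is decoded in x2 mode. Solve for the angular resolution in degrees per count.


resolution = 360 / (PPR * 2) = 360 / 200 = 1.8000

1.8000 degrees


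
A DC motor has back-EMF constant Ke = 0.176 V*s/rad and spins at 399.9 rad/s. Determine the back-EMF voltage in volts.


V_emf = Ke * omega = 0.176*399.9 = 70.3824

70.3824 V


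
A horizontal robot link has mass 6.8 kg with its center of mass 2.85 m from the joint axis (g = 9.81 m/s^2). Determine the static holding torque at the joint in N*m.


tau = m*g*L = 6.8 * 9.81 * 2.85 = 190.1178

190.1178 N*m


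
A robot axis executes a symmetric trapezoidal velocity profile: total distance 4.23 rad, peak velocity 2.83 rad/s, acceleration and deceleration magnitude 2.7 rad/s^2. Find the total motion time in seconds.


t_acc = v/a = 2.83/2.7 = 1.048148 s
d_acc = v^2/(2a) = 1.483130 rad (each ramp)
d_cruise = 4.23 - 2*1.483130 = 1.263740 rad
t_cruise = 1.263740/2.83 = 0.446551 s
t_total = 2*1.048148 + 0.446551 = 2.5428

2.5428 s


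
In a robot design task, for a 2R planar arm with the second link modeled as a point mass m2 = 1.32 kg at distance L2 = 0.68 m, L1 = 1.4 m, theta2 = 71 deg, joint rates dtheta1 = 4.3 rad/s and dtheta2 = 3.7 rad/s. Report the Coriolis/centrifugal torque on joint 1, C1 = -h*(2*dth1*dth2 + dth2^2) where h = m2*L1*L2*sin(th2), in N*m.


h = m2*L1*L2*sin(th2) = 1.32*1.4*0.68*sin(71 deg) = 1.188176
C1 = -h*(2*4.3*3.7 + 3.7^2) = -1.188176*45.5100 = -54.0739

-54.0739 N*m


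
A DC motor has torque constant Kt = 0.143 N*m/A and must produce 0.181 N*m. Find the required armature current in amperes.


I = tau / Kt = 0.181/0.143 = 1.2657

1.2657 A


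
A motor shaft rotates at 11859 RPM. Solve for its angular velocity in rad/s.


omega = 11859 * 2*pi/60 = 1241.8716

1241.8716 rad/s


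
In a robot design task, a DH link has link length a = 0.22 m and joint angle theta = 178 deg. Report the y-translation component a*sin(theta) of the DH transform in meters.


a*sin(theta) = 0.22*sin(178 deg) = 0.0077

0.0077 m


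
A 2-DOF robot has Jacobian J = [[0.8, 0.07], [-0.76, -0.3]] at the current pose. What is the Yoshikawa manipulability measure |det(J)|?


det(J) = 0.8*-0.3 - (0.07)*(-0.76) = -0.1868
|det(J)| = 0.1868

0.1868


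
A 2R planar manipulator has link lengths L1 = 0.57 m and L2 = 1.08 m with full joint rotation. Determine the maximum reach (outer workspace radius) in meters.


r_max = L1 + L2 = 0.57 + 1.08 = 1.6500

1.6500 m


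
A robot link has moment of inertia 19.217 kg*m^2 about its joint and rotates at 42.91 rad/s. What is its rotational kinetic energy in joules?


KE = (1/2)*I*omega^2 = 0.5*19.217*42.91^2 = 17691.8245

17691.8245 J


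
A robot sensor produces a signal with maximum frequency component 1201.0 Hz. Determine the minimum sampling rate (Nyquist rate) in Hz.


f_s,min = 2*f_max = 2*1201.0 = 2402.0000

2402.0000 Hz


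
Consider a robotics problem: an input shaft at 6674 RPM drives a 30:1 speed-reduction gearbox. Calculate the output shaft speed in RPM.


omega_out = omega_in / N = 6674 / 30 = 222.4667

222.4667 RPM


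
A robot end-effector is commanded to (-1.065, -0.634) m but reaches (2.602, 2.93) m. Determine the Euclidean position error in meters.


dx = 2.602 - (-1.065) = 3.6670, dy = 2.93 - (-0.634) = 3.5640
err = sqrt(13.446889 + 12.702096) = 5.1136

5.1136 m


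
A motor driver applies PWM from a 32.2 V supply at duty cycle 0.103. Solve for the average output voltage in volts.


V_avg = V_supply * D = 32.2*0.103 = 3.3166

3.3166 V


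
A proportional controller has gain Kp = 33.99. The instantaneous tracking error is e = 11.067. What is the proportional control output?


u_P = Kp * e = 33.99 * 11.067 = 376.1673

376.1673


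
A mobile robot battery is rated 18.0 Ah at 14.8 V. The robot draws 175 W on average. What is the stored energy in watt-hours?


E = capacity * V = 18.0*14.8 = 266.4000

266.4000 Wh


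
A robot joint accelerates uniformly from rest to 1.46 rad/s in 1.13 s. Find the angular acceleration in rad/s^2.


alpha = delta_omega / t = 1.46 / 1.13 = 1.2920

1.2920 rad/s^2


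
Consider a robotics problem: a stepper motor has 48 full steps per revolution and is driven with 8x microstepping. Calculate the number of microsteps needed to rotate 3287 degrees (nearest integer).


step_size = 360/(48*8) = 360/384 = 0.937500 deg
n = 3287/(360/384) = 3287*384/360 = 3506.1333 -> 3506

3506 steps


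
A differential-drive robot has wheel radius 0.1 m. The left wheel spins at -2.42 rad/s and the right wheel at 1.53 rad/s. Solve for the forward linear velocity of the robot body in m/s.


v = r*(wR + wL)/2 = 0.1*(1.53 + -2.42)/2 = -0.0445

-0.0445 m/s


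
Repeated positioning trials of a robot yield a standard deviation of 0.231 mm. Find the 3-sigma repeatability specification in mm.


repeatability = 3*sigma = 3*0.231 = 0.6930

0.6930 mm


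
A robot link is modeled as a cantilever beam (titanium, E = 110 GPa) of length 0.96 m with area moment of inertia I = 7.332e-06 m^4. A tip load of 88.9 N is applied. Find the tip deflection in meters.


delta = F*L^3/(3*E*I) = 88.9*0.96^3/(3*1.100e+11*7.332e-06)
      = 78.6530304/2419560 = 3.2507e-05

3.2507e-05 m


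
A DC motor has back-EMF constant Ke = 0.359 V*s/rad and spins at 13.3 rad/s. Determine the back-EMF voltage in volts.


V_emf = Ke * omega = 0.359*13.3 = 4.7747

4.7747 V


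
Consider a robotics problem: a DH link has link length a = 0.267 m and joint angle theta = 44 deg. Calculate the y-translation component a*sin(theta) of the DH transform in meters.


a*sin(theta) = 0.267*sin(44 deg) = 0.1855

0.1855 m


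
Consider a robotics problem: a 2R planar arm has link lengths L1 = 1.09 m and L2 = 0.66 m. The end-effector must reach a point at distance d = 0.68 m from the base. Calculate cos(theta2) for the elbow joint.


cos(th2) = (d^2 - L1^2 - L2^2)/(2*L1*L2) = (0.68^2 - 1.09^2 - 0.66^2)/(2*1.09*0.66) = -0.8071

-0.8071


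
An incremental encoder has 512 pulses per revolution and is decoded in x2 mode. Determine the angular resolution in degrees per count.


resolution = 360 / (PPR * 2) = 360 / 1024 = 0.3516

0.3516 degrees


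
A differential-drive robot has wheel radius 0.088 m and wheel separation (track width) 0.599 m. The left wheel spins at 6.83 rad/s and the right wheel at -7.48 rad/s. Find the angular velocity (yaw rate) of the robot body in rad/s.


omega = r*(wR - wL)/L = 0.088*(-7.48 - (6.83))/0.599 = -2.1023

-2.1023 rad/s


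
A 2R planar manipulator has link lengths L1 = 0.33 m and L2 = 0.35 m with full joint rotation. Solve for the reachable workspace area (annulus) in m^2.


r_max = L1 + L2 = 0.6800, r_min = |L1 - L2| = 0.0200
A = pi*(r_max^2 - r_min^2) = pi*(0.4624 - 0.0004) = 1.4514

1.4514 m^2


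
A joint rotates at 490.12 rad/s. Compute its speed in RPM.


RPM = 490.12 * 60/(2*pi) = 4680.3012

4680.3012 RPM


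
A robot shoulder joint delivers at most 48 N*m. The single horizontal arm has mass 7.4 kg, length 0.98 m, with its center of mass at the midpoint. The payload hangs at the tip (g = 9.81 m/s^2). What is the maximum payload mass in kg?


tau_arm = m_arm*g*(L/2) = 7.4*9.81*0.98/2 = 35.5711 N*m
tau_payload = tau_max - tau_arm = 48 - 35.5711 = 12.4289
m_payload = tau_payload / (g*L) = 12.4289 / (9.81*0.98) = 1.2928

1.2928 kg


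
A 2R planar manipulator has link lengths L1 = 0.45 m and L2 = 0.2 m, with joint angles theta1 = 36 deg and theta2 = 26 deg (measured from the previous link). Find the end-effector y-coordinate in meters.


y = L1*sin(th1) + L2*sin(th1+th2) = 0.45*sin(36 deg) + 0.2*sin(62 deg) = 0.4411

0.4411 m


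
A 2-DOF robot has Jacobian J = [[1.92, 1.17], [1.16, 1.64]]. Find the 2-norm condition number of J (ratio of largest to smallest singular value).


JJ^T eigenvalues: trace(JJ^T) = 9.0905, det(JJ^T) = det(J)^2 = 3.20983056
s_max^2 = (9.0905 + sqrt(69.79786801))/2 = 8.72250592
s_min^2 = (9.0905 - sqrt(69.79786801))/2 = 0.36799408
kappa = s_max/s_min = sqrt(8.72250592/0.36799408) = 4.8686

4.8686


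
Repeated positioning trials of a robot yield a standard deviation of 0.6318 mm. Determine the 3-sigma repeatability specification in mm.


repeatability = 3*sigma = 3*0.6318 = 1.8954

1.8954 mm


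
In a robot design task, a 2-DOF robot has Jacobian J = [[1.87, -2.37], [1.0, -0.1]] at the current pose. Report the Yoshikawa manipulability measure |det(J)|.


det(J) = 1.87*-0.1 - (-2.37)*(1.0) = 2.1830
|det(J)| = 2.1830

2.1830


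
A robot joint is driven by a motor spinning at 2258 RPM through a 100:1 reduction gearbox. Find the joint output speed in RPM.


omega_joint = omega_motor / N = 2258 / 100 = 22.5800

22.5800 RPM


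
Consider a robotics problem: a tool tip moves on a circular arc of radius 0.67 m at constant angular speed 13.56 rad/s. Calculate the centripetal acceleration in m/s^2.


a_c = omega^2 * r = 13.56^2 * 0.67 = 123.1953

123.1953 m/s^2


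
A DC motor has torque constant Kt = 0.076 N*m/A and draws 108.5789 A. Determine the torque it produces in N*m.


tau = Kt * I = 0.076*108.5789 = 8.2520

8.2520 N*m


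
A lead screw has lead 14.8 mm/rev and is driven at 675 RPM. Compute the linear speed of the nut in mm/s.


v = lead * (RPM/60) = 14.8*675/60 = 166.5000

166.5000 mm/s


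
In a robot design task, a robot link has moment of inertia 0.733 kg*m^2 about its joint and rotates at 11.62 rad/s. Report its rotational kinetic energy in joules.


KE = (1/2)*I*omega^2 = 0.5*0.733*11.62^2 = 49.4864

49.4864 J


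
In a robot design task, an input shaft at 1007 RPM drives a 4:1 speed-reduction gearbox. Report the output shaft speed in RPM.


omega_out = omega_in / N = 1007 / 4 = 251.7500

251.7500 RPM


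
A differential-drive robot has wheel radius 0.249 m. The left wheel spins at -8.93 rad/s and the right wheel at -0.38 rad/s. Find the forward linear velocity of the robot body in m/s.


v = r*(wR + wL)/2 = 0.249*(-0.38 + -8.93)/2 = -1.1591

-1.1591 m/s


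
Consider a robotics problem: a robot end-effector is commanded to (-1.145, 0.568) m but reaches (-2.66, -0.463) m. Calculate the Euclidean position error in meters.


dx = -2.66 - (-1.145) = -1.5150, dy = -0.463 - (0.568) = -1.0310
err = sqrt(2.295225 + 1.062961) = 1.8325

1.8325 m


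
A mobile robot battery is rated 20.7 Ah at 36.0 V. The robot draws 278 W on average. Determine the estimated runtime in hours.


E = 20.7*36.0 = 745.2000 Wh
t = E/P = 745.2000/278 = 2.6806

2.6806 hours


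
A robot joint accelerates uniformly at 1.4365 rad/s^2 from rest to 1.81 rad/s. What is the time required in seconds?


t = delta_omega / alpha = 1.81 / 1.4365 = 1.2600

1.2600 s


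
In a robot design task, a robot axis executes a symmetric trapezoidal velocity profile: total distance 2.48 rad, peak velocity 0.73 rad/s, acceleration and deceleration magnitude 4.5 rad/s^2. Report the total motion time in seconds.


t_acc = v/a = 0.73/4.5 = 0.162222 s
d_acc = v^2/(2a) = 0.059211 rad (each ramp)
d_cruise = 2.48 - 2*0.059211 = 2.361578 rad
t_cruise = 2.361578/0.73 = 3.235038 s
t_total = 2*0.162222 + 3.235038 = 3.5595

3.5595 s


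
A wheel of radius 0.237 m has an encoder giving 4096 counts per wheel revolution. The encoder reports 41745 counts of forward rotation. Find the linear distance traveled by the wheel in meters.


revs = 41745/4096 = 10.191650
d = revs * 2*pi*r = 10.191650 * 2*pi*0.237 = 15.1765

15.1765 m


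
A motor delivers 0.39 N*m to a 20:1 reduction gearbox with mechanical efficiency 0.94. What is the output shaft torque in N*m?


tau_out = tau_in * N * eta = 0.39 * 20 * 0.94 = 7.3320

7.3320 N*m


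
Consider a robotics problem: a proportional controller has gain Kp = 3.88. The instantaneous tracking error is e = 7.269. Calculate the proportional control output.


u_P = Kp * e = 3.88 * 7.269 = 28.2037

28.2037


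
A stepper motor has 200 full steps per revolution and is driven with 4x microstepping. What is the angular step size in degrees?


step = 360/(200*4) = 360/800 = 0.4500

0.4500 degrees


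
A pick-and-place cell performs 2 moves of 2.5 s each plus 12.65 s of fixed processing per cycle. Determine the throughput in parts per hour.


T_cycle = 2*2.5 + 12.65 = 17.6500 s
rate = 3600/T = 203.9660

203.9660 parts/hour


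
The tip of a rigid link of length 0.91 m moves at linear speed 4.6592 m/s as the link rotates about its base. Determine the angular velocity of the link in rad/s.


omega = v / L = 4.6592 / 0.91 = 5.1200

5.1200 rad/s


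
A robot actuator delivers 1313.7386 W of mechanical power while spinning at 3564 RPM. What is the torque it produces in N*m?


omega = 3564 * 2*pi/60 = 373.221207 rad/s
tau = P / omega = 1313.7386 / 373.221207 = 3.5200

3.5200 N*m


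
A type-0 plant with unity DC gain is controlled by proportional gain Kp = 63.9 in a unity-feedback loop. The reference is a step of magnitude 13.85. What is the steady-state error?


e_ss = R/(1 + Kp) = 13.85/(1 + 63.9) = 13.85/64.9000 = 0.2134

0.2134


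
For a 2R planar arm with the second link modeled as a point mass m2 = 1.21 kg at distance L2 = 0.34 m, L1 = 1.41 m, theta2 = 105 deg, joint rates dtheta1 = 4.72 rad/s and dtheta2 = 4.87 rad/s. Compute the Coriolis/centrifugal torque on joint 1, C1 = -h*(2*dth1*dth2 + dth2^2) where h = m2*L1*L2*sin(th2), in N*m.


h = m2*L1*L2*sin(th2) = 1.21*1.41*0.34*sin(105 deg) = 0.560308
C1 = -h*(2*4.72*4.87 + 4.87^2) = -0.560308*69.6897 = -39.0477

-39.0477 N*m


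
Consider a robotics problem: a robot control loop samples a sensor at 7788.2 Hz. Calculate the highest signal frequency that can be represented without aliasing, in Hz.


f_max = f_s/2 = 7788.2/2 = 3894.1000

3894.1000 Hz


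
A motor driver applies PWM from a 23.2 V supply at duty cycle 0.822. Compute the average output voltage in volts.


V_avg = V_supply * D = 23.2*0.822 = 19.0704

19.0704 V


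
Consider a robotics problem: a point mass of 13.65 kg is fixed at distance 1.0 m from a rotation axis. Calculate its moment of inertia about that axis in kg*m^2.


I = m*r^2 = 13.65*1.0^2 = 13.6500

13.6500 kg*m^2


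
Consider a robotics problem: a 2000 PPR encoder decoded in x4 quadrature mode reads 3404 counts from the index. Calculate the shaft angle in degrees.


angle = counts * 360 / (PPR*4) = 3404 * 360 / 8000 = 153.1800

153.1800 degrees


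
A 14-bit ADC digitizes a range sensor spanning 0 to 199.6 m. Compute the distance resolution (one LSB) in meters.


res = range / 2^n = 199.6/2^14 = 199.6/16384 = 0.0122

0.0122 m


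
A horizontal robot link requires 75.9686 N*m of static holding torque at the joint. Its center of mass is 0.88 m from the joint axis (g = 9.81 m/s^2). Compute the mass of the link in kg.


m = tau / (g*L) = 75.9686 / (9.81 * 0.88) = 8.8000

8.8000 kg


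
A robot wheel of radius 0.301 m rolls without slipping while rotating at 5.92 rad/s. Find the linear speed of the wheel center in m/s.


v = omega * r = 5.92 * 0.301 = 1.7819

1.7819 m/s


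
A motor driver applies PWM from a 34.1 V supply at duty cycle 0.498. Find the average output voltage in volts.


V_avg = V_supply * D = 34.1*0.498 = 16.9818

16.9818 V


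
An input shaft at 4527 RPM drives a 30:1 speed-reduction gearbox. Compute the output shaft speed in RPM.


omega_out = omega_in / N = 4527 / 30 = 150.9000

150.9000 RPM


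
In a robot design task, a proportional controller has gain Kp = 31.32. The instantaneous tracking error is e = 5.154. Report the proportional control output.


u_P = Kp * e = 31.32 * 5.154 = 161.4233

161.4233


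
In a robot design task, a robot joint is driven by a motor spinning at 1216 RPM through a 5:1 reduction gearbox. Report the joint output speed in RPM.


omega_joint = omega_motor / N = 1216 / 5 = 243.2000

243.2000 RPM


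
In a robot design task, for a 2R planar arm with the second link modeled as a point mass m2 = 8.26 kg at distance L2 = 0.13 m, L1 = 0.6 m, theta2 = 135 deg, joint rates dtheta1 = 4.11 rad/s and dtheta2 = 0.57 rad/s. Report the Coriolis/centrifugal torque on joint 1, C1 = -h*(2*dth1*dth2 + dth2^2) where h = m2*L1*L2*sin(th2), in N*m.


h = m2*L1*L2*sin(th2) = 8.26*0.6*0.13*sin(135 deg) = 0.455575
C1 = -h*(2*4.11*0.57 + 0.57^2) = -0.455575*5.0103 = -2.2826

-2.2826 N*m


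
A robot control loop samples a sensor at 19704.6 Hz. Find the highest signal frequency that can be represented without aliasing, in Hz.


f_max = f_s/2 = 19704.6/2 = 9852.3000

9852.3000 Hz


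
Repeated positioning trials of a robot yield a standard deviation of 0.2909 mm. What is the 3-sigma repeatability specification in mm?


repeatability = 3*sigma = 3*0.2909 = 0.8727

0.8727 mm


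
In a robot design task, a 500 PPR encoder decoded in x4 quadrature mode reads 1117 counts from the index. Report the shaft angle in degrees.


angle = counts * 360 / (PPR*4) = 1117 * 360 / 2000 = 201.0600

201.0600 degrees


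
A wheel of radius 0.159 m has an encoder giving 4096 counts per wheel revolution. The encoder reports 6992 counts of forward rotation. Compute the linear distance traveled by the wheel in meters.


revs = 6992/4096 = 1.707031
d = revs * 2*pi*r = 1.707031 * 2*pi*0.159 = 1.7054

1.7054 m


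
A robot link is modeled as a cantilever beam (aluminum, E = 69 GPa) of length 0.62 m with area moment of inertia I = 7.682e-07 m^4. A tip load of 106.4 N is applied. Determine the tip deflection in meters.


delta = F*L^3/(3*E*I) = 106.4*0.62^3/(3*6.900e+10*7.682e-07)
      = 25.3580992/159017.4 = 1.5947e-04

1.5947e-04 m


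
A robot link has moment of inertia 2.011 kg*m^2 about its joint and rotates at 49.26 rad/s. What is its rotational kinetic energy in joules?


KE = (1/2)*I*omega^2 = 0.5*2.011*49.26^2 = 2439.8936

2439.8936 J


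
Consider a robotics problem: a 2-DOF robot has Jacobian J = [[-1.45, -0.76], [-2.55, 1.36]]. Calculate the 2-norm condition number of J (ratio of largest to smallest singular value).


JJ^T eigenvalues: trace(JJ^T) = 11.0322, det(JJ^T) = det(J)^2 = 15.28810000
s_max^2 = (11.0322 + sqrt(60.55703684))/2 = 9.40702010
s_min^2 = (11.0322 - sqrt(60.55703684))/2 = 1.62517990
kappa = s_max/s_min = sqrt(9.40702010/1.62517990) = 2.4059

2.4059


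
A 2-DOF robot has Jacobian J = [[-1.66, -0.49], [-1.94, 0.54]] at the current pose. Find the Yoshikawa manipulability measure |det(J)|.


det(J) = -1.66*0.54 - (-0.49)*(-1.94) = -1.8470
|det(J)| = 1.8470

1.8470


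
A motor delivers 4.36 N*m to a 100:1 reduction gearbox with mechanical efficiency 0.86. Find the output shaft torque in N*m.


tau_out = tau_in * N * eta = 4.36 * 100 * 0.86 = 374.9600

374.9600 N*m


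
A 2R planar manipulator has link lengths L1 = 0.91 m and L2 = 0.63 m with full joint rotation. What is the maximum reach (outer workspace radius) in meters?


r_max = L1 + L2 = 0.91 + 0.63 = 1.5400

1.5400 m


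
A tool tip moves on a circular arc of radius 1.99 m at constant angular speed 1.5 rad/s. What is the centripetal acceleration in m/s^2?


a_c = omega^2 * r = 1.5^2 * 1.99 = 4.4775

4.4775 m/s^2


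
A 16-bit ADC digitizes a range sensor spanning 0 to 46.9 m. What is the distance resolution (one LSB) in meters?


res = range / 2^n = 46.9/2^16 = 46.9/65536 = 7.1564e-04

7.1564e-04 m


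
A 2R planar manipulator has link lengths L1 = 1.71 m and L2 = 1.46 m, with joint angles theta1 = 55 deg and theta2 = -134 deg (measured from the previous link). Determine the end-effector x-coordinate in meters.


x = L1*cos(th1) + L2*cos(th1+th2) = 1.71*cos(55 deg) + 1.46*cos(-79 deg) = 1.2594

1.2594 m


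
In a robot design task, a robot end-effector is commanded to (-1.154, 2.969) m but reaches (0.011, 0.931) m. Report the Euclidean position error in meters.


dx = 0.011 - (-1.154) = 1.1650, dy = 0.931 - (2.969) = -2.0380
err = sqrt(1.357225 + 4.153444) = 2.3475

2.3475 m


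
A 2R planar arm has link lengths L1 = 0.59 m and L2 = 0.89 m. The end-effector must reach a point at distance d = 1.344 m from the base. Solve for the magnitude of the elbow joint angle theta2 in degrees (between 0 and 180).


cos(th2) = (d^2 - L1^2 - L2^2)/(2*L1*L2) = (1.344^2 - 0.59^2 - 0.89^2)/(2*0.59*0.89) = 0.63429442
th2 = acos(0.63429442) = 50.6323 deg

50.6323 degrees


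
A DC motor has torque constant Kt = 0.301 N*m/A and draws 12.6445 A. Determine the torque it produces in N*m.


tau = Kt * I = 0.301*12.6445 = 3.8060

3.8060 N*m


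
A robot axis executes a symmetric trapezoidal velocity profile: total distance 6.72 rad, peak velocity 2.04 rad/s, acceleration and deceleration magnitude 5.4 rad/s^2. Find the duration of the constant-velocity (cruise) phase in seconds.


t_acc = v/a = 0.377778 s, d_acc = v^2/(2a) = 0.385333 rad each
d_cruise = 6.72 - 2*0.385333 = 5.949334 rad
t_cruise = d_cruise/v = 5.949334/2.04 = 2.9163

2.9163 s


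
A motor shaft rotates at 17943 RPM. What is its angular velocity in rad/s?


omega = 17943 * 2*pi/60 = 1878.9866

1878.9866 rad/s


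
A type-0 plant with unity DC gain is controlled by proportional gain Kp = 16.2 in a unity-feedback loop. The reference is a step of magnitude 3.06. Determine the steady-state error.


e_ss = R/(1 + Kp) = 3.06/(1 + 16.2) = 3.06/17.2000 = 0.1779

0.1779


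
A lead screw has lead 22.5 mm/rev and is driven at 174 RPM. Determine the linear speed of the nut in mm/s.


v = lead * (RPM/60) = 22.5*174/60 = 65.2500

65.2500 mm/s


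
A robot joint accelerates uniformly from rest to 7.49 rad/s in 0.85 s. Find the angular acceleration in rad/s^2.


alpha = delta_omega / t = 7.49 / 0.85 = 8.8118

8.8118 rad/s^2


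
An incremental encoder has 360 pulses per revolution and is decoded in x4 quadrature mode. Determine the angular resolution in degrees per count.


resolution = 360 / (PPR * 4) = 360 / 1440 = 0.2500

0.2500 degrees
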